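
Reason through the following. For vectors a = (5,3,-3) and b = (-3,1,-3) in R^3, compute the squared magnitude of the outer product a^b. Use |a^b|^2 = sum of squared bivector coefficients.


a wedge b = (a1*b2 - a2*b1)*e12 + (a1*b3 - a3*b1)*e13 + (a2*b3 - a3*b2)*e23
e12 coeff: 5*1 - 3*(-3) = 5 - (-9) = 14
e13 coeff: 5*(-3) - (-3)*(-3) = -15 - 9 = -24
e23 coeff: 3*(-3) - (-3)*1 = -9 - (-3) = -6
|a wedge b|^2 = 14^2 + (-24)^2 + (-6)^2
= 196 + 576 + 36
= 808


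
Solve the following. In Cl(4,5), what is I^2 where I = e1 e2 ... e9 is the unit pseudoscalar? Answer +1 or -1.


The pseudoscalar I = e1...e_n (product of all n generators) of Cl(p,q) satisfies I^2 = (-1)^(q + n(n-1)/2).
p = 4, q = 5, n = p + q = 9
n(n-1)/2 = 9 * 8 / 2 = 36
Exponent = q + n(n-1)/2 = 5 + 36 = 41
I^2 = (-1)^41 = -1


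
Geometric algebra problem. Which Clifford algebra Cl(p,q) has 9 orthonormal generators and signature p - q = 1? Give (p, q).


We need p + q = 9 and p - q = 1.
Adding: 2p = 9 + 1 = 10, so p = 5.
Then q = 9 - 5 = 4.
(p, q) = (5, 4)


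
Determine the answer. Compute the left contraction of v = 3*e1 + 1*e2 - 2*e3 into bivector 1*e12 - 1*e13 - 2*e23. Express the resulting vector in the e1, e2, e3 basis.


Left contraction v _| B = <vB>_1 (grade-1 part of the geometric product vB).
Using e1_|e12 = e2, e2_|e12 = -e1, e1_|e13 = e3, e3_|e13 = -e1, e2_|e23 = e3, e3_|e23 = -e2:
e1 coeff: -v2*b12 - v3*b13 = -(1)*(1) - (-2)*(-1) = -3
e2 coeff: v1*b12 - v3*b23 = (3)*(1) - (-2)*(-2) = -1
e3 coeff: v1*b13 + v2*b23 = (3)*(-1) + (1)*(-2) = -5
v _| B = -3*e1 - 1*e2 - 5*e3


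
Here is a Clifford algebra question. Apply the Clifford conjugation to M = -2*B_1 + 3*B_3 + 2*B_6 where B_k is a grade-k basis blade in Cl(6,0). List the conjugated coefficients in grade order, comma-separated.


Clifford conjugate sign for grade k: (-1)^(k(k+1)/2)
Grade 1: (-1)^(1*2/2) = (-1)^1 = -1, coeff -2 -> 2
Grade 3: (-1)^(3*4/2) = (-1)^6 = 1, coeff 3 -> 3
Grade 6: (-1)^(6*7/2) = (-1)^21 = -1, coeff 2 -> -2
Conjugated coefficients: 2, 3, -2


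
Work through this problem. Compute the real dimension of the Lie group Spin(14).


Spin(n) double-covers SO(n); both have Lie algebra so(n) of dimension n(n-1)/2.
n = 14
n(n-1) = 14 * 13 = 182
dim Spin(14) = 182/2 = 91


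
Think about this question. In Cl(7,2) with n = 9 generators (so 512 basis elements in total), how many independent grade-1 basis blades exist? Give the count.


Number of grade-k basis blades in Cl(p,q) with n = p + q is C(n, k).
n = 7 + 2 = 9
C(9, 1) = 9! / (1! * 8!)
= 362880 / (1 * 40320)
= 9


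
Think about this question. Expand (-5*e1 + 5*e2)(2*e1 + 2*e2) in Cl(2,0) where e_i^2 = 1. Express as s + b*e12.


Expand: (-5*e1 + 5*e2)(2*e1 + 2*e2)
= (-5)*2*e1e1 + (-5)*2*e1e2 + 5*2*e2e1 + 5*2*e2e2
Using e1^2 = e2^2 = 1, e2e1 = -e1e2:
Scalar part s = (-5)*2 + 5*2 = -10 + 10 = 0
Bivector part b = (-5)*2 - 5*2 = -10 - 10 = -20
uv = 0 - 20*e12


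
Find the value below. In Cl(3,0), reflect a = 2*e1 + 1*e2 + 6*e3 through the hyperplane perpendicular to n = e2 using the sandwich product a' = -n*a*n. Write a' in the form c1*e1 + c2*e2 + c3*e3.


Reflection formula: a' = -n*a*n, with n = e2 (unit vector, n^2 = 1).
For reflection through hyperplane perp to e2:
The component along e2 flips sign, others stay.
a = (2, 1, 6)
a' = (2, -1, 6)
a' = 2*e1 - 1*e2 + 6*e3


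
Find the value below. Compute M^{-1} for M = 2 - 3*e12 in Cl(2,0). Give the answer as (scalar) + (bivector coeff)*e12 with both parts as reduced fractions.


M = 2 - 3*e12, where e12^2 = -1.
Since M commutes with its reverse ~M = a - b*e12, M * ~M = a^2 - b^2*e12^2 = a^2 + b^2.
So M^{-1} = ~M / (a^2 + b^2) = (a - b*e12)/(a^2 + b^2).
a^2 + b^2 = 4 + 9 = 13
Scalar part = 2/13 = 2/13
Bivector coeff = 3/13 = 3/13
M^{-1} = 2/13 + 3/13*e12


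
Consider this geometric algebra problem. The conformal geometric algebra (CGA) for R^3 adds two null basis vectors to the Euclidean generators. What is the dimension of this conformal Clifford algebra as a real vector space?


The conformal model of R^3 uses Cl(4,1): the 3 Euclidean generators plus two extra orthogonal generators e+ (e+^2 = +1) and e- (e-^2 = -1), from which the null vectors e0, einf are built.
Number of generators m = 3 + 2 = 5.
dim Cl(p,q) = 2^m = 2^5 = 32


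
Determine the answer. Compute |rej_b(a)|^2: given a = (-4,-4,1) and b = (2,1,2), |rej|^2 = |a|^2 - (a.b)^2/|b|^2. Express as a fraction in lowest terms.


|a|^2 = (-4)^2 + (-4)^2 + 1^2 = 33
|b|^2 = 2^2 + 1^2 + 2^2 = 9
a . b = (-4)*2 + (-4)*1 + 1*2 = -10
(a.b)^2 = (-10)^2 = 100
|rej|^2 = 33 - 100/9
= (297 - 100)/9
= 197/9
In lowest terms: 197/9


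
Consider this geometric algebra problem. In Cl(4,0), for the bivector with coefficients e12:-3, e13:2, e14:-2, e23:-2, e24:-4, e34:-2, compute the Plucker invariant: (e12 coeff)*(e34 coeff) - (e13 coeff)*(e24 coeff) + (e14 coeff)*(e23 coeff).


Plucker relation: af - be + cd
a*f = (-3)*(-2) = 6
b*e = 2*(-4) = -8
c*d = (-2)*(-2) = 4
af - be + cd = 6 - (-8) + 4
= 18


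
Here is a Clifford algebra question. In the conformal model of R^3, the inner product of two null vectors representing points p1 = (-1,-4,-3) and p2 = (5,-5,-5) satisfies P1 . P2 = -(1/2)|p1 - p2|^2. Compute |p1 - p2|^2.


p1 - p2 = (-6, 1, 2)
|p1 - p2|^2 = (-6)^2 + 1^2 + 2^2
= 36 + 1 + 4
= 41


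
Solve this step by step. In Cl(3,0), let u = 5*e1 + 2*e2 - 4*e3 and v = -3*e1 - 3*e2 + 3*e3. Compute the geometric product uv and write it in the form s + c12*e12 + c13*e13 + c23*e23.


In Cl(3,0): e_i^2 = 1, e_ie_j = -e_je_i for i != j.
Scalar part = u . v = 5*(-3) + 2*(-3) + (-4)*3
= -15 + (-6) + (-12) = -33
e12 coeff = 5*(-3) - 2*(-3) = -15 - (-6) = -9
e13 coeff = 5*3 - (-4)*(-3) = 15 - 12 = 3
e23 coeff = 2*3 - (-4)*(-3) = 6 - 12 = -6
uv = -33 - 9*e12 + 3*e13 - 6*e23


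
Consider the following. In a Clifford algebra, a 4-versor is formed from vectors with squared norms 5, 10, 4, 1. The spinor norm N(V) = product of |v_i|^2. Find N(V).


Spinor norm N(V) = |v1|^2 * |v2|^2 * ... * |v4|^2
= 5 * 10 * 4 * 1
Running product: 5, 50, 200, 200
N(V) = 200


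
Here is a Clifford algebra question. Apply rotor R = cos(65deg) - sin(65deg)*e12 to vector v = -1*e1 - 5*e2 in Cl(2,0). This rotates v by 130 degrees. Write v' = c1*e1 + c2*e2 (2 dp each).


Rotor R = cos(65deg) - sin(65deg)*e12
Rotation angle theta = 2 * 65 = 130 degrees
v' = R*v*~R rotates v by theta.
cos(130deg) = -0.6428, sin(130deg) = 0.7660
v'_1 = -1*cos(130deg) - (-5)*sin(130deg)
= -1*(-0.6428) - (-5)*0.7660
= 4.47
v'_2 = -1*sin(130deg) + (-5)*cos(130deg)
= -1*0.7660 + (-5)*(-0.6428)
= 2.45
v' = 4.47*e1 + 2.45*e2


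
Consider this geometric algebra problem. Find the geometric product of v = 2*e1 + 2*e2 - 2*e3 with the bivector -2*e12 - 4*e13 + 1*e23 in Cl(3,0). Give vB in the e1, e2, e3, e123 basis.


vB has grade-1 (vector) and grade-3 (trivector) parts: vB = (v _| B) + (v ^ B).
Vector part <vB>_1:
  e1: -v2*b12 - v3*b13 = -(2)*(-2) - (-2)*(-4) = -4
  e2: v1*b12 - v3*b23 = (2)*(-2) - (-2)*(1) = -2
  e3: v1*b13 + v2*b23 = (2)*(-4) + (2)*(1) = -6
Trivector part <vB>_3:
  e123: v1*b23 - v2*b13 + v3*b12 = (2)*(1) - (2)*(-4) + (-2)*(-2) = 14
vB = -4*e1 - 2*e2 - 6*e3 + 14*e123


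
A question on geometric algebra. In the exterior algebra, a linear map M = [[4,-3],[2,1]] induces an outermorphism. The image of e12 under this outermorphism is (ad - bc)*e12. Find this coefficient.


The outermorphism of a linear map f sends e1^e2 to f(e1)^f(e2).
f(e1) = 4*e1 + 2*e2
f(e2) = -3*e1 + 1*e2
f(e1) ^ f(e2) = (4*e1 + 2*e2) ^ (-3*e1 + 1*e2)
= 4*1*e12 + 2*(-3)*e21
= (4 - (-6))*e12
= 10*e12
Coefficient = 10


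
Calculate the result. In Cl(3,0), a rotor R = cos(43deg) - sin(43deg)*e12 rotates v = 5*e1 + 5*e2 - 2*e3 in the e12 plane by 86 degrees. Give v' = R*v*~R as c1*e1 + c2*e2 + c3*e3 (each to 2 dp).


Rotor R = cos(43deg) - sin(43deg)*e12
Rotation angle theta = 2 * 43 = 86 degrees in the e12 plane (e1 -> e2).
The component perpendicular to the plane (e3) is invariant: v'_3 = v3 = -2.00
cos(86deg) = 0.0698, sin(86deg) = 0.9976
v'_1 = v1*cos(theta) - v2*sin(theta) = 5*0.0698 - 5*0.9976 = -4.64
v'_2 = v1*sin(theta) + v2*cos(theta) = 5*0.9976 + 5*0.0698 = 5.34
v' = -4.64*e1 + 5.34*e2 - 2.00*e3


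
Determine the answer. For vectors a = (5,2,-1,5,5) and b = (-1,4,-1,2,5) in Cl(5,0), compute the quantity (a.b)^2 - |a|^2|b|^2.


a . b = 5*(-1) + 2*4 + (-1)*(-1) + 5*2 + 5*5
= -5 + 8 + 1 + 10 + 25 = 39
|a|^2 = 5^2 + 2^2 + (-1)^2 + 5^2 + 5^2 = 80
|b|^2 = (-1)^2 + 4^2 + (-1)^2 + 2^2 + 5^2 = 47
(a.b)^2 = 39^2 = 1521
|a|^2 * |b|^2 = 80 * 47 = 3760
Result = 1521 - 3760 = -2239


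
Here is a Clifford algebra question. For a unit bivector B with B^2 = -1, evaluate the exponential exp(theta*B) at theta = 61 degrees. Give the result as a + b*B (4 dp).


For a unit bivector B with B^2 = -1, the exponential series gives
e^(theta*B) = cos(theta) + sin(theta)*B (the GA analogue of Euler's formula).
theta = 61 degrees = 1.064651 rad
cos(61 deg) = 0.4848
sin(61 deg) = 0.8746
exp(theta*B) = 0.4848 + 0.8746*B


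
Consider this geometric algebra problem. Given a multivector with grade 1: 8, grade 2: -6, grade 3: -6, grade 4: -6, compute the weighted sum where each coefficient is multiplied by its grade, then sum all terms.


Grade-weighted sum = sum of grade_k * coefficient_k
1*8 = 8
2*(-6) = -12
3*(-6) = -18
4*(-6) = -24
Total = 8 + (-12) + (-18) + (-24) = -46


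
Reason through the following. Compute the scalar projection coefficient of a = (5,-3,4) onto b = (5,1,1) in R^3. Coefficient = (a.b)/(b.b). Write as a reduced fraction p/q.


Projection coefficient = (a . b) / (b . b)
a . b = 5*5 + (-3)*1 + 4*1
= 25 + (-3) + 4 = 26
b . b = 5^2 + 1^2 + 1^2
= 25 + 1 + 1 = 27
Coefficient = 26/27
In lowest terms: 26/27


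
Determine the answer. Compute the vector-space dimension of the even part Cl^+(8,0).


Even subalgebra dimension = 2^(n-1)
n = 8 + 0 = 8
2^(8 - 1) = 2^7 = 128
Verification: sum of C(8,k) for even k = 1 + 28 + 70 + 28 + 1 = 128
Result = 128


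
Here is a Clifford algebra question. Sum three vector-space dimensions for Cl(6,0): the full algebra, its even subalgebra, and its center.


n = 6 + 0 = 6
Total dim = 2^6 = 64
Even subalgebra dim = 2^5 = 32
n is even, so center dim = 1
Sum = 64 + 32 + 1 = 97


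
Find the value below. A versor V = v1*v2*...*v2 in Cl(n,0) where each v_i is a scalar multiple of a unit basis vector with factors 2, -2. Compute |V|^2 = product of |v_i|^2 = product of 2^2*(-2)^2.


Each vector v_i has |v_i|^2 = s_i^2
Squared scales: 2^2 = 4, (-2)^2 = 4
|V|^2 = 4 * 4
= 16


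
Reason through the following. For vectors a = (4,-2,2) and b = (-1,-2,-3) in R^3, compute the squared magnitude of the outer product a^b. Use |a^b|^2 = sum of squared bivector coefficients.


a wedge b = (a1*b2 - a2*b1)*e12 + (a1*b3 - a3*b1)*e13 + (a2*b3 - a3*b2)*e23
e12 coeff: 4*(-2) - (-2)*(-1) = -8 - 2 = -10
e13 coeff: 4*(-3) - 2*(-1) = -12 - (-2) = -10
e23 coeff: (-2)*(-3) - 2*(-2) = 6 - (-4) = 10
|a wedge b|^2 = (-10)^2 + (-10)^2 + 10^2
= 100 + 100 + 100
= 300


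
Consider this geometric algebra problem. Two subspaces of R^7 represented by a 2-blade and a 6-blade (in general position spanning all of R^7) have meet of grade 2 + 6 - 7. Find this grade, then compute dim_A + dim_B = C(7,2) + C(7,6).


Meet grade = grade(A) + grade(B) - n
= 2 + 6 - 7 = 1
C(7,2) = 21
C(7,6) = 7
dim_A + dim_B = 21 + 7 = 28


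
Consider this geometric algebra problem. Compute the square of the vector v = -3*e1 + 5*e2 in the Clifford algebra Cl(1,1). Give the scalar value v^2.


v^2 = sum of c_i^2 * e_i^2
Positive signature terms (e_i^2 = +1): (-3)^2 = 9
Negative signature terms (e_j^2 = -1): 5^2 = 25
v^2 = 9 - 25 = -16


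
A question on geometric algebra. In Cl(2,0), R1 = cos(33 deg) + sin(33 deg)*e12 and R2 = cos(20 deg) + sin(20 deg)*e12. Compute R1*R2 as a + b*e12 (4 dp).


Same-plane rotors commute and their half-angles add:
R1*R2 = cos(a1 + a2) + sin(a1 + a2)*e12.
a1 + a2 = 33 + 20 = 53 deg
cos(53 deg) = 0.6018
sin(53 deg) = 0.7986
R1*R2 = 0.6018 + 0.7986*e12


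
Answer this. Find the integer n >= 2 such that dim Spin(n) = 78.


dim Spin(n) = dim so(n) = n(n-1)/2.
Solve n(n-1)/2 = 78, i.e. n^2 - n - 156 = 0.
Discriminant = 1 + 8*78 = 625
n = (1 + sqrt(625))/2 = (1 + 25)/2 = 13


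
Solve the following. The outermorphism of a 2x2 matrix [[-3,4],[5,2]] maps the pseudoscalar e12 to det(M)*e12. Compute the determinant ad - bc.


The outermorphism of a linear map f sends e1^e2 to f(e1)^f(e2).
f(e1) = -3*e1 + 5*e2
f(e2) = 4*e1 + 2*e2
f(e1) ^ f(e2) = (-3*e1 + 5*e2) ^ (4*e1 + 2*e2)
= (-3)*2*e12 + 5*4*e21
= (-6 - 20)*e12
= -26*e12
Coefficient = -26


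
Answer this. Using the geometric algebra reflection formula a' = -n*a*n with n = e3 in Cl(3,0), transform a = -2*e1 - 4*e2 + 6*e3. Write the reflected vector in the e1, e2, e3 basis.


Reflection formula: a' = -n*a*n, with n = e3 (unit vector, n^2 = 1).
For reflection through hyperplane perp to e3:
The component along e3 flips sign, others stay.
a = (-2, -4, 6)
a' = (-2, -4, -6)
a' = -2*e1 - 4*e2 - 6*e3


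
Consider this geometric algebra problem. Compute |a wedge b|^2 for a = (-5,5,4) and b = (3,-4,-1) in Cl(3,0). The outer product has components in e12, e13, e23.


a wedge b = (a1*b2 - a2*b1)*e12 + (a1*b3 - a3*b1)*e13 + (a2*b3 - a3*b2)*e23
e12 coeff: (-5)*(-4) - 5*3 = 20 - 15 = 5
e13 coeff: (-5)*(-1) - 4*3 = 5 - 12 = -7
e23 coeff: 5*(-1) - 4*(-4) = -5 - (-16) = 11
|a wedge b|^2 = 5^2 + (-7)^2 + 11^2
= 25 + 49 + 121
= 195


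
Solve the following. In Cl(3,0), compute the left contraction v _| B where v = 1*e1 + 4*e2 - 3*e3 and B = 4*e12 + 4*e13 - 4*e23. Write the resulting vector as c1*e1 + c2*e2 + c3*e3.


Left contraction v _| B = <vB>_1 (grade-1 part of the geometric product vB).
Using e1_|e12 = e2, e2_|e12 = -e1, e1_|e13 = e3, e3_|e13 = -e1, e2_|e23 = e3, e3_|e23 = -e2:
e1 coeff: -v2*b12 - v3*b13 = -(4)*(4) - (-3)*(4) = -4
e2 coeff: v1*b12 - v3*b23 = (1)*(4) - (-3)*(-4) = -8
e3 coeff: v1*b13 + v2*b23 = (1)*(4) + (4)*(-4) = -12
v _| B = -4*e1 - 8*e2 - 12*e3


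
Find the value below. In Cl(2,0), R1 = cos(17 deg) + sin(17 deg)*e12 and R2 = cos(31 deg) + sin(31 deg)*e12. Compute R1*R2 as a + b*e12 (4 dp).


Same-plane rotors commute and their half-angles add:
R1*R2 = cos(a1 + a2) + sin(a1 + a2)*e12.
a1 + a2 = 17 + 31 = 48 deg
cos(48 deg) = 0.6691
sin(48 deg) = 0.7431
R1*R2 = 0.6691 + 0.7431*e12


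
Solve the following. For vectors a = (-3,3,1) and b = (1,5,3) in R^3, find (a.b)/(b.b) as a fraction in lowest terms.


Projection coefficient = (a . b) / (b . b)
a . b = (-3)*1 + 3*5 + 1*3
= -3 + 15 + 3 = 15
b . b = 1^2 + 5^2 + 3^2
= 1 + 25 + 9 = 35
Coefficient = 15/35
In lowest terms: 3/7


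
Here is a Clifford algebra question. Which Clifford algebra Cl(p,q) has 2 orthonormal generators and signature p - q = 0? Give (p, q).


We need p + q = 2 and p - q = 0.
Adding: 2p = 2 + 0 = 2, so p = 1.
Then q = 2 - 1 = 1.
(p, q) = (1, 1)


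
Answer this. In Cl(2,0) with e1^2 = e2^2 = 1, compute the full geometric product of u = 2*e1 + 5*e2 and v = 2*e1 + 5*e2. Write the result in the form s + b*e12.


Expand: (2*e1 + 5*e2)(2*e1 + 5*e2)
= 2*2*e1e1 + 2*5*e1e2 + 5*2*e2e1 + 5*5*e2e2
Using e1^2 = e2^2 = 1, e2e1 = -e1e2:
Scalar part s = 2*2 + 5*5 = 4 + 25 = 29
Bivector part b = 2*5 - 5*2 = 10 - 10 = 0
uv = 29 + 0*e12


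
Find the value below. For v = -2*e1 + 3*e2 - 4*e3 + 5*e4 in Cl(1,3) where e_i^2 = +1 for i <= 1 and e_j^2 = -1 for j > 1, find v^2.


v^2 = sum of c_i^2 * e_i^2
Positive signature terms (e_i^2 = +1): (-2)^2 = 4
Negative signature terms (e_j^2 = -1): 3^2 + (-4)^2 + 5^2 = 50
v^2 = 4 - 50 = -46


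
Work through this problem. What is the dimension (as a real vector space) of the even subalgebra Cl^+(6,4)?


Even subalgebra dimension = 2^(n-1)
n = 6 + 4 = 10
2^(10 - 1) = 2^9 = 512
Verification: sum of C(10,k) for even k = 1 + 45 + 210 + 210 + 45 + 1 = 512
Result = 512


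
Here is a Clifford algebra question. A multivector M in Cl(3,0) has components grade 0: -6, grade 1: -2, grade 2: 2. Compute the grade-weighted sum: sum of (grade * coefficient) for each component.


Grade-weighted sum = sum of grade_k * coefficient_k
0*(-6) = 0
1*(-2) = -2
2*2 = 4
Total = 0 + (-2) + 4 = 2


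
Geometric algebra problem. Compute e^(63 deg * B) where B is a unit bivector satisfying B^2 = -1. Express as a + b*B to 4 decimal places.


For a unit bivector B with B^2 = -1, the exponential series gives
e^(theta*B) = cos(theta) + sin(theta)*B (the GA analogue of Euler's formula).
theta = 63 degrees = 1.099557 rad
cos(63 deg) = 0.4540
sin(63 deg) = 0.8910
exp(theta*B) = 0.4540 + 0.8910*B


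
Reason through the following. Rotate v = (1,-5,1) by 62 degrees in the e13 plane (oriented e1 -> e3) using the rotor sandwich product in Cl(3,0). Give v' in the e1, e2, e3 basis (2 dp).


Rotor R = cos(31deg) - sin(31deg)*e13
Rotation angle theta = 2 * 31 = 62 degrees in the e13 plane (e1 -> e3).
The component perpendicular to the plane (e2) is invariant: v'_2 = v2 = -5.00
cos(62deg) = 0.4695, sin(62deg) = 0.8829
v'_1 = v1*cos(theta) - v3*sin(theta) = 1*0.4695 - 1*0.8829 = -0.41
v'_3 = v1*sin(theta) + v3*cos(theta) = 1*0.8829 + 1*0.4695 = 1.35
v' = -0.41*e1 - 5.00*e2 + 1.35*e3


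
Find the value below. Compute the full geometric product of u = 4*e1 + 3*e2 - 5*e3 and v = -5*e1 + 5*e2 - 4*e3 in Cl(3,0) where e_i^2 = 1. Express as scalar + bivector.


In Cl(3,0): e_i^2 = 1, e_ie_j = -e_je_i for i != j.
Scalar part = u . v = 4*(-5) + 3*5 + (-5)*(-4)
= -20 + 15 + 20 = 15
e12 coeff = 4*5 - 3*(-5) = 20 - (-15) = 35
e13 coeff = 4*(-4) - (-5)*(-5) = -16 - 25 = -41
e23 coeff = 3*(-4) - (-5)*5 = -12 - (-25) = 13
uv = 15 + 35*e12 - 41*e13 + 13*e23


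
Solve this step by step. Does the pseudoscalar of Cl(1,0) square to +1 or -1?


The pseudoscalar I = e1...e_n (product of all n generators) of Cl(p,q) satisfies I^2 = (-1)^(q + n(n-1)/2).
p = 1, q = 0, n = p + q = 1
n(n-1)/2 = 1 * 0 / 2 = 0
Exponent = q + n(n-1)/2 = 0 + 0 = 0
I^2 = (-1)^0 = +1


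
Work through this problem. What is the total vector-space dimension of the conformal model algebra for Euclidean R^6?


The conformal model of R^6 uses Cl(7,1): the 6 Euclidean generators plus two extra orthogonal generators e+ (e+^2 = +1) and e- (e-^2 = -1), from which the null vectors e0, einf are built.
Number of generators m = 6 + 2 = 8.
dim Cl(p,q) = 2^m = 2^8 = 256


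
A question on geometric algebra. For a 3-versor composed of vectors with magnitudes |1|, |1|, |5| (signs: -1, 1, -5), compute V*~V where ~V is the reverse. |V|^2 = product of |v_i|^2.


Each vector v_i has |v_i|^2 = s_i^2
Squared scales: (-1)^2 = 1, 1^2 = 1, (-5)^2 = 25
|V|^2 = 1 * 1 * 25
= 25


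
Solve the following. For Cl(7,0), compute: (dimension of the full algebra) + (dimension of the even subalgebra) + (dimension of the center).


n = 7 + 0 = 7
Total dim = 2^7 = 128
Even subalgebra dim = 2^6 = 64
n is odd, so center dim = 2
Sum = 128 + 64 + 2 = 194


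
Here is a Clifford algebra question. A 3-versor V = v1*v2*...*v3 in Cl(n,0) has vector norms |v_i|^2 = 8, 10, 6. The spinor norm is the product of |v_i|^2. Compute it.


Spinor norm N(V) = |v1|^2 * |v2|^2 * ... * |v3|^2
= 8 * 10 * 6
Running product: 8, 80, 480
N(V) = 480


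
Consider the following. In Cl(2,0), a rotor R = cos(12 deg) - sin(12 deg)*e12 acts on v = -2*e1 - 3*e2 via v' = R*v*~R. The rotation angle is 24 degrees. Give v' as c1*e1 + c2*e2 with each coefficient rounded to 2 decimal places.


Rotor R = cos(12deg) - sin(12deg)*e12
Rotation angle theta = 2 * 12 = 24 degrees
v' = R*v*~R rotates v by theta.
cos(24deg) = 0.9135, sin(24deg) = 0.4067
v'_1 = -2*cos(24deg) - (-3)*sin(24deg)
= -2*0.9135 - (-3)*0.4067
= -0.61
v'_2 = -2*sin(24deg) + (-3)*cos(24deg)
= -2*0.4067 + (-3)*0.9135
= -3.55
v' = -0.61*e1 - 3.55*e2


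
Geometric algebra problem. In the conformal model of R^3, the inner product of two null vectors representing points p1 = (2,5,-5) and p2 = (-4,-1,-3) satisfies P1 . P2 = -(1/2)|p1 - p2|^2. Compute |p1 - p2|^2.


p1 - p2 = (6, 6, -2)
|p1 - p2|^2 = 6^2 + 6^2 + (-2)^2
= 36 + 36 + 4
= 76


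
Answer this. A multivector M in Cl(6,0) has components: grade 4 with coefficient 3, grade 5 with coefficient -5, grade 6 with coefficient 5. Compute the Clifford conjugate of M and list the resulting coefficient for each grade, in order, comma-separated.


Clifford conjugate sign for grade k: (-1)^(k(k+1)/2)
Grade 4: (-1)^(4*5/2) = (-1)^10 = 1, coeff 3 -> 3
Grade 5: (-1)^(5*6/2) = (-1)^15 = -1, coeff -5 -> 5
Grade 6: (-1)^(6*7/2) = (-1)^21 = -1, coeff 5 -> -5
Conjugated coefficients: 3, 5, -5


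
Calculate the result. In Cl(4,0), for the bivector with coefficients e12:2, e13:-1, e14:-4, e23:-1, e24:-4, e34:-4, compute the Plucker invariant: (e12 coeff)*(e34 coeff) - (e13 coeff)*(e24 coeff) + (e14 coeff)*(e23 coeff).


Plucker relation: af - be + cd
a*f = 2*(-4) = -8
b*e = (-1)*(-4) = 4
c*d = (-4)*(-1) = 4
af - be + cd = -8 - 4 + 4
= -8


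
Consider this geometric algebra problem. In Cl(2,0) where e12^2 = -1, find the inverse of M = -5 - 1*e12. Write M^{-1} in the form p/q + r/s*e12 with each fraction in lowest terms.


M = -5 - 1*e12, where e12^2 = -1.
Since M commutes with its reverse ~M = a - b*e12, M * ~M = a^2 - b^2*e12^2 = a^2 + b^2.
So M^{-1} = ~M / (a^2 + b^2) = (a - b*e12)/(a^2 + b^2).
a^2 + b^2 = 25 + 1 = 26
Scalar part = -5/26 = -5/26
Bivector coeff = 1/26 = 1/26
M^{-1} = -5/26 + 1/26*e12


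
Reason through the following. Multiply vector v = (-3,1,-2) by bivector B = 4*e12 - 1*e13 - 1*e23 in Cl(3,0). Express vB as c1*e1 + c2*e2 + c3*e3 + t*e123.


vB has grade-1 (vector) and grade-3 (trivector) parts: vB = (v _| B) + (v ^ B).
Vector part <vB>_1:
  e1: -v2*b12 - v3*b13 = -(1)*(4) - (-2)*(-1) = -6
  e2: v1*b12 - v3*b23 = (-3)*(4) - (-2)*(-1) = -14
  e3: v1*b13 + v2*b23 = (-3)*(-1) + (1)*(-1) = 2
Trivector part <vB>_3:
  e123: v1*b23 - v2*b13 + v3*b12 = (-3)*(-1) - (1)*(-1) + (-2)*(4) = -4
vB = -6*e1 - 14*e2 + 2*e3 - 4*e123


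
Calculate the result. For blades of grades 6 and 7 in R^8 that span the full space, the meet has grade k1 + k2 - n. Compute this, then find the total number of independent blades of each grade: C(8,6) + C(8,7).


Meet grade = grade(A) + grade(B) - n
= 6 + 7 - 8 = 5
C(8,6) = 28
C(8,7) = 8
dim_A + dim_B = 28 + 8 = 36


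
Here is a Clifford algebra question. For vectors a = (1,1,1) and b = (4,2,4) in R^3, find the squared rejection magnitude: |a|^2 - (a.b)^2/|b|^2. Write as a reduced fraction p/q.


|a|^2 = 1^2 + 1^2 + 1^2 = 3
|b|^2 = 4^2 + 2^2 + 4^2 = 36
a . b = 1*4 + 1*2 + 1*4 = 10
(a.b)^2 = 10^2 = 100
|rej|^2 = 3 - 100/36
= (108 - 100)/36
= 8/36
In lowest terms: 2/9


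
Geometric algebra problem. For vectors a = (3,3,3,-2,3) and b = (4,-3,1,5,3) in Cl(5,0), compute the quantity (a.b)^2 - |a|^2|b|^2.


a . b = 3*4 + 3*(-3) + 3*1 + (-2)*5 + 3*3
= 12 + (-9) + 3 + (-10) + 9 = 5
|a|^2 = 3^2 + 3^2 + 3^2 + (-2)^2 + 3^2 = 40
|b|^2 = 4^2 + (-3)^2 + 1^2 + 5^2 + 3^2 = 60
(a.b)^2 = 5^2 = 25
|a|^2 * |b|^2 = 40 * 60 = 2400
Result = 25 - 2400 = -2375


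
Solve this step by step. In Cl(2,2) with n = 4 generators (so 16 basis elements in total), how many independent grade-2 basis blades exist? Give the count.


Number of grade-k basis blades in Cl(p,q) with n = p + q is C(n, k).
n = 2 + 2 = 4
C(4, 2) = 4! / (2! * 2!)
= 24 / (2 * 2)
= 6


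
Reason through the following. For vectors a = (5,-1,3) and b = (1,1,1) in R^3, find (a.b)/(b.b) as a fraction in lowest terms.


Projection coefficient = (a . b) / (b . b)
a . b = 5*1 + (-1)*1 + 3*1
= 5 + (-1) + 3 = 7
b . b = 1^2 + 1^2 + 1^2
= 1 + 1 + 1 = 3
Coefficient = 7/3
In lowest terms: 7/3


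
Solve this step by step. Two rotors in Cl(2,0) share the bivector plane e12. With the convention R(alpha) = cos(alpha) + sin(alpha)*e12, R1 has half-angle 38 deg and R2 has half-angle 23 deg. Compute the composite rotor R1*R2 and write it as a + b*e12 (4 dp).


Same-plane rotors commute and their half-angles add:
R1*R2 = cos(a1 + a2) + sin(a1 + a2)*e12.
a1 + a2 = 38 + 23 = 61 deg
cos(61 deg) = 0.4848
sin(61 deg) = 0.8746
R1*R2 = 0.4848 + 0.8746*e12


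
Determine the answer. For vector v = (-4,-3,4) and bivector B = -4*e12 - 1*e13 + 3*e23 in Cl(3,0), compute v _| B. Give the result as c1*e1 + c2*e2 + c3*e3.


Left contraction v _| B = <vB>_1 (grade-1 part of the geometric product vB).
Using e1_|e12 = e2, e2_|e12 = -e1, e1_|e13 = e3, e3_|e13 = -e1, e2_|e23 = e3, e3_|e23 = -e2:
e1 coeff: -v2*b12 - v3*b13 = -(-3)*(-4) - (4)*(-1) = -8
e2 coeff: v1*b12 - v3*b23 = (-4)*(-4) - (4)*(3) = 4
e3 coeff: v1*b13 + v2*b23 = (-4)*(-1) + (-3)*(3) = -5
v _| B = -8*e1 + 4*e2 - 5*e3


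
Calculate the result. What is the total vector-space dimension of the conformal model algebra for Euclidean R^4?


The conformal model of R^4 uses Cl(5,1): the 4 Euclidean generators plus two extra orthogonal generators e+ (e+^2 = +1) and e- (e-^2 = -1), from which the null vectors e0, einf are built.
Number of generators m = 4 + 2 = 6.
dim Cl(p,q) = 2^m = 2^6 = 64


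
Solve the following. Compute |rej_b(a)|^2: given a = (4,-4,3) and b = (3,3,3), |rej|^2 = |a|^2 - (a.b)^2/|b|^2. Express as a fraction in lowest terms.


|a|^2 = 4^2 + (-4)^2 + 3^2 = 41
|b|^2 = 3^2 + 3^2 + 3^2 = 27
a . b = 4*3 + (-4)*3 + 3*3 = 9
(a.b)^2 = 9^2 = 81
|rej|^2 = 41 - 81/27
= (1107 - 81)/27
= 1026/27
In lowest terms: 38/1


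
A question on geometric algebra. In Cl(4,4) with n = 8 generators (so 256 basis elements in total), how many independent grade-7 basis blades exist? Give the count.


Number of grade-k basis blades in Cl(p,q) with n = p + q is C(n, k).
n = 4 + 4 = 8
C(8, 7) = 8! / (7! * 1!)
= 40320 / (5040 * 1)
= 8


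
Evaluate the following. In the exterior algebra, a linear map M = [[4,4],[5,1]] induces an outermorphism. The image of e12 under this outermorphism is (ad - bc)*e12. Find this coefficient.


The outermorphism of a linear map f sends e1^e2 to f(e1)^f(e2).
f(e1) = 4*e1 + 5*e2
f(e2) = 4*e1 + 1*e2
f(e1) ^ f(e2) = (4*e1 + 5*e2) ^ (4*e1 + 1*e2)
= 4*1*e12 + 5*4*e21
= (4 - 20)*e12
= -16*e12
Coefficient = -16


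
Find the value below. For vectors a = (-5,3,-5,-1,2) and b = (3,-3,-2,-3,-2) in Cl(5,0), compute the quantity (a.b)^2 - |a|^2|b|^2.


a . b = (-5)*3 + 3*(-3) + (-5)*(-2) + (-1)*(-3) + 2*(-2)
= -15 + (-9) + 10 + 3 + (-4) = -15
|a|^2 = (-5)^2 + 3^2 + (-5)^2 + (-1)^2 + 2^2 = 64
|b|^2 = 3^2 + (-3)^2 + (-2)^2 + (-3)^2 + (-2)^2 = 35
(a.b)^2 = (-15)^2 = 225
|a|^2 * |b|^2 = 64 * 35 = 2240
Result = 225 - 2240 = -2015


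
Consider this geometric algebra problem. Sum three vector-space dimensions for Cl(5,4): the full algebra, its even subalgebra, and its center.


n = 5 + 4 = 9
Total dim = 2^9 = 512
Even subalgebra dim = 2^8 = 256
n is odd, so center dim = 2
Sum = 512 + 256 + 2 = 770


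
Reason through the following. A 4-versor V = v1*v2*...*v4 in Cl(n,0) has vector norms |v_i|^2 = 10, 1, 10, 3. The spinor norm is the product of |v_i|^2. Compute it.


Spinor norm N(V) = |v1|^2 * |v2|^2 * ... * |v4|^2
= 10 * 1 * 10 * 3
Running product: 10, 10, 100, 300
N(V) = 300


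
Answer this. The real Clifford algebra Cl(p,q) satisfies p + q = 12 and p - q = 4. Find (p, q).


We need p + q = 12 and p - q = 4.
Adding: 2p = 12 + 4 = 16, so p = 8.
Then q = 12 - 8 = 4.
(p, q) = (8, 4)


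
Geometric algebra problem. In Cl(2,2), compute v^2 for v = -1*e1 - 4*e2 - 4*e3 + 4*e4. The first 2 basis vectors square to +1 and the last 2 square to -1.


v^2 = sum of c_i^2 * e_i^2
Positive signature terms (e_i^2 = +1): (-1)^2 + (-4)^2 = 17
Negative signature terms (e_j^2 = -1): (-4)^2 + 4^2 = 32
v^2 = 17 - 32 = -15


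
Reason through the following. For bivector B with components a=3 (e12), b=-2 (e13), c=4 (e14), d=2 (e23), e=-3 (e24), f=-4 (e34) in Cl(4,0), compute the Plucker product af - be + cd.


Plucker relation: af - be + cd
a*f = 3*(-4) = -12
b*e = (-2)*(-3) = 6
c*d = 4*2 = 8
af - be + cd = -12 - 6 + 8
= -10


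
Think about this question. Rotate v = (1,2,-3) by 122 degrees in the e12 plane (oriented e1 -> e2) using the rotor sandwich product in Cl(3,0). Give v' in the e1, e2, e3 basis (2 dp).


Rotor R = cos(61deg) - sin(61deg)*e12
Rotation angle theta = 2 * 61 = 122 degrees in the e12 plane (e1 -> e2).
The component perpendicular to the plane (e3) is invariant: v'_3 = v3 = -3.00
cos(122deg) = -0.5299, sin(122deg) = 0.8480
v'_1 = v1*cos(theta) - v2*sin(theta) = 1*(-0.5299) - 2*0.8480 = -2.23
v'_2 = v1*sin(theta) + v2*cos(theta) = 1*0.8480 + 2*(-0.5299) = -0.21
v' = -2.23*e1 - 0.21*e2 - 3.00*e3


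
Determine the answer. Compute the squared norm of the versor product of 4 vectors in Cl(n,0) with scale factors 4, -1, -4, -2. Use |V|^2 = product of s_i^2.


Each vector v_i has |v_i|^2 = s_i^2
Squared scales: 4^2 = 16, (-1)^2 = 1, (-4)^2 = 16, (-2)^2 = 4
|V|^2 = 16 * 1 * 16 * 4
= 1024


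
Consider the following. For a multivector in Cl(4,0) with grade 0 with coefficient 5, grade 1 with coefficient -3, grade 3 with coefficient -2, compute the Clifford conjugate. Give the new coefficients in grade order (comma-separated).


Clifford conjugate sign for grade k: (-1)^(k(k+1)/2)
Grade 0: (-1)^(0*1/2) = (-1)^0 = 1, coeff 5 -> 5
Grade 1: (-1)^(1*2/2) = (-1)^1 = -1, coeff -3 -> 3
Grade 3: (-1)^(3*4/2) = (-1)^6 = 1, coeff -2 -> -2
Conjugated coefficients: 5, 3, -2


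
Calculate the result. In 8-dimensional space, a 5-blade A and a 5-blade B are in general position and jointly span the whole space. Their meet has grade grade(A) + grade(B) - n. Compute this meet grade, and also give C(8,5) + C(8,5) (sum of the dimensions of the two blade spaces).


Meet grade = grade(A) + grade(B) - n
= 5 + 5 - 8 = 2
C(8,5) = 56
C(8,5) = 56
dim_A + dim_B = 56 + 56 = 112


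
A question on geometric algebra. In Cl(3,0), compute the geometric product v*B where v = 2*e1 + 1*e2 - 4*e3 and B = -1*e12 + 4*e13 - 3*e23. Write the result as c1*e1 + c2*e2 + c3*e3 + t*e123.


vB has grade-1 (vector) and grade-3 (trivector) parts: vB = (v _| B) + (v ^ B).
Vector part <vB>_1:
  e1: -v2*b12 - v3*b13 = -(1)*(-1) - (-4)*(4) = 17
  e2: v1*b12 - v3*b23 = (2)*(-1) - (-4)*(-3) = -14
  e3: v1*b13 + v2*b23 = (2)*(4) + (1)*(-3) = 5
Trivector part <vB>_3:
  e123: v1*b23 - v2*b13 + v3*b12 = (2)*(-3) - (1)*(4) + (-4)*(-1) = -6
vB = 17*e1 - 14*e2 + 5*e3 - 6*e123


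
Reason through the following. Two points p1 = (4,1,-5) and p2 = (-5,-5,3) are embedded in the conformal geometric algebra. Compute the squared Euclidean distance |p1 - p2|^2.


p1 - p2 = (9, 6, -8)
|p1 - p2|^2 = 9^2 + 6^2 + (-8)^2
= 81 + 36 + 64
= 181


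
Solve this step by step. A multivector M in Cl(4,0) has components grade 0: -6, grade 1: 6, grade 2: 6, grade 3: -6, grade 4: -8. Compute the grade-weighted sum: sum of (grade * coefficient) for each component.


Grade-weighted sum = sum of grade_k * coefficient_k
0*(-6) = 0
1*6 = 6
2*6 = 12
3*(-6) = -18
4*(-8) = -32
Total = 0 + 6 + 12 + (-18) + (-32) = -32


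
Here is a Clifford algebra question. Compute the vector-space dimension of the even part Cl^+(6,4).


Even subalgebra dimension = 2^(n-1)
n = 6 + 4 = 10
2^(10 - 1) = 2^9 = 512
Verification: sum of C(10,k) for even k = 1 + 45 + 210 + 210 + 45 + 1 = 512
Result = 512


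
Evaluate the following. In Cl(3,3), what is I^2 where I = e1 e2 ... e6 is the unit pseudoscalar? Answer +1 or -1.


The pseudoscalar I = e1...e_n (product of all n generators) of Cl(p,q) satisfies I^2 = (-1)^(q + n(n-1)/2).
p = 3, q = 3, n = p + q = 6
n(n-1)/2 = 6 * 5 / 2 = 15
Exponent = q + n(n-1)/2 = 3 + 15 = 18
I^2 = (-1)^18 = +1


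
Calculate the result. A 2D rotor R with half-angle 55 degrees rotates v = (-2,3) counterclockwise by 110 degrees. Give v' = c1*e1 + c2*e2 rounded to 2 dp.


Rotor R = cos(55deg) - sin(55deg)*e12
Rotation angle theta = 2 * 55 = 110 degrees
v' = R*v*~R rotates v by theta.
cos(110deg) = -0.3420, sin(110deg) = 0.9397
v'_1 = -2*cos(110deg) - 3*sin(110deg)
= -2*(-0.3420) - 3*0.9397
= -2.14
v'_2 = -2*sin(110deg) + 3*cos(110deg)
= -2*0.9397 + 3*(-0.3420)
= -2.91
v' = -2.14*e1 - 2.91*e2


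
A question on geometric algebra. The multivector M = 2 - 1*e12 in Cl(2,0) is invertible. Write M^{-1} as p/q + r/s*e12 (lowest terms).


M = 2 - 1*e12, where e12^2 = -1.
Since M commutes with its reverse ~M = a - b*e12, M * ~M = a^2 - b^2*e12^2 = a^2 + b^2.
So M^{-1} = ~M / (a^2 + b^2) = (a - b*e12)/(a^2 + b^2).
a^2 + b^2 = 4 + 1 = 5
Scalar part = 2/5 = 2/5
Bivector coeff = 1/5 = 1/5
M^{-1} = 2/5 + 1/5*e12


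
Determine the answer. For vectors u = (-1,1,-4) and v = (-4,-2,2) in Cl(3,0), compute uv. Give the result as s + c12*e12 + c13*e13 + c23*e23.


In Cl(3,0): e_i^2 = 1, e_ie_j = -e_je_i for i != j.
Scalar part = u . v = (-1)*(-4) + 1*(-2) + (-4)*2
= 4 + (-2) + (-8) = -6
e12 coeff = (-1)*(-2) - 1*(-4) = 2 - (-4) = 6
e13 coeff = (-1)*2 - (-4)*(-4) = -2 - 16 = -18
e23 coeff = 1*2 - (-4)*(-2) = 2 - 8 = -6
uv = -6 + 6*e12 - 18*e13 - 6*e23


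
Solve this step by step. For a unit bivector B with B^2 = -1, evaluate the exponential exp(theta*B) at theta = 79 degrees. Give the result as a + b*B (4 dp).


For a unit bivector B with B^2 = -1, the exponential series gives
e^(theta*B) = cos(theta) + sin(theta)*B (the GA analogue of Euler's formula).
theta = 79 degrees = 1.37881 rad
cos(79 deg) = 0.1908
sin(79 deg) = 0.9816
exp(theta*B) = 0.1908 + 0.9816*B


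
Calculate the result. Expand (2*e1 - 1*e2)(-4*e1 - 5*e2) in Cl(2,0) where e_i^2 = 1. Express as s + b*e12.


Expand: (2*e1 - 1*e2)(-4*e1 - 5*e2)
= 2*(-4)*e1e1 + 2*(-5)*e1e2 + (-1)*(-4)*e2e1 + (-1)*(-5)*e2e2
Using e1^2 = e2^2 = 1, e2e1 = -e1e2:
Scalar part s = 2*(-4) + (-1)*(-5) = -8 + 5 = -3
Bivector part b = 2*(-5) - (-1)*(-4) = -10 - 4 = -14
uv = -3 - 14*e12


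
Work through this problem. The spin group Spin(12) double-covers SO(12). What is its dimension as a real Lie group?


Spin(n) double-covers SO(n); both have Lie algebra so(n) of dimension n(n-1)/2.
n = 12
n(n-1) = 12 * 11 = 132
dim Spin(12) = 132/2 = 66


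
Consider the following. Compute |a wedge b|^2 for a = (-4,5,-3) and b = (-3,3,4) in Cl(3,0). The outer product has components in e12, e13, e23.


a wedge b = (a1*b2 - a2*b1)*e12 + (a1*b3 - a3*b1)*e13 + (a2*b3 - a3*b2)*e23
e12 coeff: (-4)*3 - 5*(-3) = -12 - (-15) = 3
e13 coeff: (-4)*4 - (-3)*(-3) = -16 - 9 = -25
e23 coeff: 5*4 - (-3)*3 = 20 - (-9) = 29
|a wedge b|^2 = 3^2 + (-25)^2 + 29^2
= 9 + 625 + 841
= 1475


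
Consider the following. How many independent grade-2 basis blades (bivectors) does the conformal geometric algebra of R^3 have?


The conformal model of R^3 uses Cl(4,1) with m = 3 + 2 = 5 generators.
Number of grade-2 blades = C(m, 2) = C(5, 2)
= 5*4/2 = 10


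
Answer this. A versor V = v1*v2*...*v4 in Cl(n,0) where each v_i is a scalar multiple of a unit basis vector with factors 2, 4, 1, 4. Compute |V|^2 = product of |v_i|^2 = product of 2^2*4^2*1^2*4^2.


Each vector v_i has |v_i|^2 = s_i^2
Squared scales: 2^2 = 4, 4^2 = 16, 1^2 = 1, 4^2 = 16
|V|^2 = 4 * 16 * 1 * 16
= 1024


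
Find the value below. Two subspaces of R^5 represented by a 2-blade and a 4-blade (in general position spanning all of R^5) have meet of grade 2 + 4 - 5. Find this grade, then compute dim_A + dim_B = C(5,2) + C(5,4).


Meet grade = grade(A) + grade(B) - n
= 2 + 4 - 5 = 1
C(5,2) = 10
C(5,4) = 5
dim_A + dim_B = 10 + 5 = 15


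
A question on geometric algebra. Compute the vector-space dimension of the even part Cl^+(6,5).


Even subalgebra dimension = 2^(n-1)
n = 6 + 5 = 11
2^(11 - 1) = 2^10 = 1024
Verification: sum of C(11,k) for even k = 1 + 55 + 330 + 462 + 165 + 11 = 1024
Result = 1024


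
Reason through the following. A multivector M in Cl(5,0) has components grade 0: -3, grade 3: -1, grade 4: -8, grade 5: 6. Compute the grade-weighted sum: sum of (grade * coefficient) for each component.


Grade-weighted sum = sum of grade_k * coefficient_k
0*(-3) = 0
3*(-1) = -3
4*(-8) = -32
5*6 = 30
Total = 0 + (-3) + (-32) + 30 = -5


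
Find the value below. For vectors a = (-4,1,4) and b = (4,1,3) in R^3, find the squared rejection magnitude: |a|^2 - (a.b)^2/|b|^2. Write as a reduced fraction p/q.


|a|^2 = (-4)^2 + 1^2 + 4^2 = 33
|b|^2 = 4^2 + 1^2 + 3^2 = 26
a . b = (-4)*4 + 1*1 + 4*3 = -3
(a.b)^2 = (-3)^2 = 9
|rej|^2 = 33 - 9/26
= (858 - 9)/26
= 849/26
In lowest terms: 849/26


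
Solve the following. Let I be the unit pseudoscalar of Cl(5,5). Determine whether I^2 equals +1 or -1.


The pseudoscalar I = e1...e_n (product of all n generators) of Cl(p,q) satisfies I^2 = (-1)^(q + n(n-1)/2).
p = 5, q = 5, n = p + q = 10
n(n-1)/2 = 10 * 9 / 2 = 45
Exponent = q + n(n-1)/2 = 5 + 45 = 50
I^2 = (-1)^50 = +1


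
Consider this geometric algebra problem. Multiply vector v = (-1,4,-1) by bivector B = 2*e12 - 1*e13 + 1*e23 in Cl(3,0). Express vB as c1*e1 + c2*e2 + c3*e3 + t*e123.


vB has grade-1 (vector) and grade-3 (trivector) parts: vB = (v _| B) + (v ^ B).
Vector part <vB>_1:
  e1: -v2*b12 - v3*b13 = -(4)*(2) - (-1)*(-1) = -9
  e2: v1*b12 - v3*b23 = (-1)*(2) - (-1)*(1) = -1
  e3: v1*b13 + v2*b23 = (-1)*(-1) + (4)*(1) = 5
Trivector part <vB>_3:
  e123: v1*b23 - v2*b13 + v3*b12 = (-1)*(1) - (4)*(-1) + (-1)*(2) = 1
vB = -9*e1 - 1*e2 + 5*e3 + 1*e123


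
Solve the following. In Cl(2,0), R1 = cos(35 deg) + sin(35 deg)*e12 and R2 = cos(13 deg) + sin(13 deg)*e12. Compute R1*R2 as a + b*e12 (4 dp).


Same-plane rotors commute and their half-angles add:
R1*R2 = cos(a1 + a2) + sin(a1 + a2)*e12.
a1 + a2 = 35 + 13 = 48 deg
cos(48 deg) = 0.6691
sin(48 deg) = 0.7431
R1*R2 = 0.6691 + 0.7431*e12


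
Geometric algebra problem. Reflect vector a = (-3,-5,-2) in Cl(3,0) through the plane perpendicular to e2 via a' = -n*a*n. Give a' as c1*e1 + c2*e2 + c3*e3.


Reflection formula: a' = -n*a*n, with n = e2 (unit vector, n^2 = 1).
For reflection through hyperplane perp to e2:
The component along e2 flips sign, others stay.
a = (-3, -5, -2)
a' = (-3, 5, -2)
a' = -3*e1 + 5*e2 - 2*e3


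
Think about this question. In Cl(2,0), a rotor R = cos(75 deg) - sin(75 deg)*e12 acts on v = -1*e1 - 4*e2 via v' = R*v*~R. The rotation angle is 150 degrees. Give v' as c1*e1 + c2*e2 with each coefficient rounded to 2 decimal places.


Rotor R = cos(75deg) - sin(75deg)*e12
Rotation angle theta = 2 * 75 = 150 degrees
v' = R*v*~R rotates v by theta.
cos(150deg) = -0.8660, sin(150deg) = 0.5000
v'_1 = -1*cos(150deg) - (-4)*sin(150deg)
= -1*(-0.8660) - (-4)*0.5000
= 2.87
v'_2 = -1*sin(150deg) + (-4)*cos(150deg)
= -1*0.5000 + (-4)*(-0.8660)
= 2.96
v' = 2.87*e1 + 2.96*e2


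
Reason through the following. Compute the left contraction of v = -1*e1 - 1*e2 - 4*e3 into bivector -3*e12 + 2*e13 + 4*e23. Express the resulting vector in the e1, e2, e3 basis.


Left contraction v _| B = <vB>_1 (grade-1 part of the geometric product vB).
Using e1_|e12 = e2, e2_|e12 = -e1, e1_|e13 = e3, e3_|e13 = -e1, e2_|e23 = e3, e3_|e23 = -e2:
e1 coeff: -v2*b12 - v3*b13 = -(-1)*(-3) - (-4)*(2) = 5
e2 coeff: v1*b12 - v3*b23 = (-1)*(-3) - (-4)*(4) = 19
e3 coeff: v1*b13 + v2*b23 = (-1)*(2) + (-1)*(4) = -6
v _| B = 5*e1 + 19*e2 - 6*e3


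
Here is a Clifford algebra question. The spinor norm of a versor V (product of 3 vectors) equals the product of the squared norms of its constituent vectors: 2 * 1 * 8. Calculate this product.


Spinor norm N(V) = |v1|^2 * |v2|^2 * ... * |v3|^2
= 2 * 1 * 8
Running product: 2, 2, 16
N(V) = 16


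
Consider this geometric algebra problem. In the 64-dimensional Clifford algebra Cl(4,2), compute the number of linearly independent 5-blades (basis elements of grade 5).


Number of grade-k basis blades in Cl(p,q) with n = p + q is C(n, k).
n = 4 + 2 = 6
C(6, 5) = 6! / (5! * 1!)
= 720 / (120 * 1)
= 6


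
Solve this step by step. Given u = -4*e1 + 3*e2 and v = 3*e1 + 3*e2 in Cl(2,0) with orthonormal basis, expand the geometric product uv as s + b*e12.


Expand: (-4*e1 + 3*e2)(3*e1 + 3*e2)
= (-4)*3*e1e1 + (-4)*3*e1e2 + 3*3*e2e1 + 3*3*e2e2
Using e1^2 = e2^2 = 1, e2e1 = -e1e2:
Scalar part s = (-4)*3 + 3*3 = -12 + 9 = -3
Bivector part b = (-4)*3 - 3*3 = -12 - 9 = -21
uv = -3 - 21*e12
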